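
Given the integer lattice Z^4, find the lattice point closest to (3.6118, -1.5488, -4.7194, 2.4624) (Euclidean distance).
(4, -2, -5, 2)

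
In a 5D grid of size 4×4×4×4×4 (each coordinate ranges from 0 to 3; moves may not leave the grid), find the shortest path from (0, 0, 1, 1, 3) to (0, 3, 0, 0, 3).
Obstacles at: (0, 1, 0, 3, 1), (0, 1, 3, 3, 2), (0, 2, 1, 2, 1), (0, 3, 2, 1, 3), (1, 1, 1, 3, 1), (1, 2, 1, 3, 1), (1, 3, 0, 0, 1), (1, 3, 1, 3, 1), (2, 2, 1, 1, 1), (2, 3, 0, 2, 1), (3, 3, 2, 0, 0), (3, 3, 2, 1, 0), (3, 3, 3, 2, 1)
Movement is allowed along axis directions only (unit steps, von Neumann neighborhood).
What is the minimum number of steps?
5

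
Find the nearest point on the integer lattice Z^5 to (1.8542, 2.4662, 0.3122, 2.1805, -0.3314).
(2, 2, 0, 2, 0)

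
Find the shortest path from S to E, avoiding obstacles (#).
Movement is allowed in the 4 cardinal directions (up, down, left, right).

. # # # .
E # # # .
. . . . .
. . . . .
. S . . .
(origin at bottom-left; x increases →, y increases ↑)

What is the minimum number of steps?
4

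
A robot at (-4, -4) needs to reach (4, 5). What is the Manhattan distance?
17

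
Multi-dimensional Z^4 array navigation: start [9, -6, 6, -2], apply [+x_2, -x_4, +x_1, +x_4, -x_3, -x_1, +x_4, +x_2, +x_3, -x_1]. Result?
(8, -4, 6, -1)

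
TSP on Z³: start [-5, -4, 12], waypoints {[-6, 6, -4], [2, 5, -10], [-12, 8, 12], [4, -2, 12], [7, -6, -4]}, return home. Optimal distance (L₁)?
114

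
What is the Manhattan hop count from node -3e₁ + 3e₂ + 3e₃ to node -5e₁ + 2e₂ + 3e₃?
3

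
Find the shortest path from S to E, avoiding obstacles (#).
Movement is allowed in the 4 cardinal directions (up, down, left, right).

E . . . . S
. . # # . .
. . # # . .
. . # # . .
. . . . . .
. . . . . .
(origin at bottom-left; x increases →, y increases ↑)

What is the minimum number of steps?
5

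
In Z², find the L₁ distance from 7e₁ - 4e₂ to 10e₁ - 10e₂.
9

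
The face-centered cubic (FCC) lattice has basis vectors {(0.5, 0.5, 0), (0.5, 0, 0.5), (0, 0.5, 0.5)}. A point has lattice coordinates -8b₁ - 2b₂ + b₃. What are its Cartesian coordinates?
(-5, -3.5, -0.5)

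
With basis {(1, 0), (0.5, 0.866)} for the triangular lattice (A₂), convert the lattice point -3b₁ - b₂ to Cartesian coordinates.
(-3.5, -0.866)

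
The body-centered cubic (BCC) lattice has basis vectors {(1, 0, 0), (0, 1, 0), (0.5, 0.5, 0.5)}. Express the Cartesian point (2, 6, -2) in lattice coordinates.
4b₁ + 8b₂ - 4b₃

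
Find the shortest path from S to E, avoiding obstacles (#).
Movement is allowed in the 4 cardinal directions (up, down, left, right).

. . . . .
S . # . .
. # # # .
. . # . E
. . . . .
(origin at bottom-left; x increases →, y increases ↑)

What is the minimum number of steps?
8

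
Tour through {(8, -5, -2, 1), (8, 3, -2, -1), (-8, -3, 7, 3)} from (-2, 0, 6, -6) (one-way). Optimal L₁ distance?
58
(one optimal route: (-2, 0, 6, -6) → (-8, -3, 7, 3) → (8, -5, -2, 1) → (8, 3, -2, -1))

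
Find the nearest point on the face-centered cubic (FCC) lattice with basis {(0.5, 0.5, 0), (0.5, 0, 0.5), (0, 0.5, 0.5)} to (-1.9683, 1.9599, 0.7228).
(-2, 2, 1)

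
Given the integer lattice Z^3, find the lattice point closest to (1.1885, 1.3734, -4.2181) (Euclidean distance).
(1, 1, -4)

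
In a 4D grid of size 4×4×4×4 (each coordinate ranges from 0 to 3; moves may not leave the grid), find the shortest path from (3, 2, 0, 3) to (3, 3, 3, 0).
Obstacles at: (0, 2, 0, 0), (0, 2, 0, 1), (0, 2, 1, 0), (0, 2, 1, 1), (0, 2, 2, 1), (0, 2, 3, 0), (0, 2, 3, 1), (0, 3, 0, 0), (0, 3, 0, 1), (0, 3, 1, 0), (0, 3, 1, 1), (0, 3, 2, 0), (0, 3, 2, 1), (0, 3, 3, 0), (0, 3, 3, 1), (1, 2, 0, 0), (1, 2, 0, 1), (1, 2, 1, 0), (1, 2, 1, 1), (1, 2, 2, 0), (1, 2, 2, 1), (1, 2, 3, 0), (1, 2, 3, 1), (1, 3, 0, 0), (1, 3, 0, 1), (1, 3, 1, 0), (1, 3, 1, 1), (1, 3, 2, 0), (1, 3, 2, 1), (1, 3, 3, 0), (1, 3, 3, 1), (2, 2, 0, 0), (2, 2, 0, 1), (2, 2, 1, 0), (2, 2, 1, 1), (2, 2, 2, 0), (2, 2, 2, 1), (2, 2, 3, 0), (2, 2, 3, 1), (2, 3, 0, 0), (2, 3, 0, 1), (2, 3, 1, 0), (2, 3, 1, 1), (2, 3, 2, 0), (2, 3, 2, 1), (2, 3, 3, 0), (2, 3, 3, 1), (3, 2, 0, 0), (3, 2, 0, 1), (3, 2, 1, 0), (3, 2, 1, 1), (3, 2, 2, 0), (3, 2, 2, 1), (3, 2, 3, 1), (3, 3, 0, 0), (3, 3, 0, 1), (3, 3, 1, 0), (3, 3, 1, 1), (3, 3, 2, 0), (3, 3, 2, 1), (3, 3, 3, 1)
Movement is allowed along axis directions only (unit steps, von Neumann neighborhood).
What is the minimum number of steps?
9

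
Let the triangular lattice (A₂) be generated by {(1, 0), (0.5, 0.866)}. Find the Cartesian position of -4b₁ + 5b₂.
(-1.5, 4.33)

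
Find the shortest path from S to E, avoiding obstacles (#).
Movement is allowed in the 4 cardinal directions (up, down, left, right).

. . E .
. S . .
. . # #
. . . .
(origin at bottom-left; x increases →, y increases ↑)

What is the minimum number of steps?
2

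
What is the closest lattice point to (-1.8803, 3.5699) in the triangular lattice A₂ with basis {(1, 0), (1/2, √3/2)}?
(-2, 3.464)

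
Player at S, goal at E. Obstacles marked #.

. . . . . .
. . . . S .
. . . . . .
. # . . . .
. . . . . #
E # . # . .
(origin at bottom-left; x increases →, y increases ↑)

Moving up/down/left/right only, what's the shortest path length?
8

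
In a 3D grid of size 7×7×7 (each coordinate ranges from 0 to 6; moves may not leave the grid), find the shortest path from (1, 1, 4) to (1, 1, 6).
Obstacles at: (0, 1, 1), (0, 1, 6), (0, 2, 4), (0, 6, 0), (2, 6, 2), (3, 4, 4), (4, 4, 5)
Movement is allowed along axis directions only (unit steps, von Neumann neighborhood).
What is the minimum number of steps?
2
(one shortest path: (1, 1, 4) → (1, 1, 5) → (1, 1, 6))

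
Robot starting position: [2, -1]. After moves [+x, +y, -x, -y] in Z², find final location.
(2, -1)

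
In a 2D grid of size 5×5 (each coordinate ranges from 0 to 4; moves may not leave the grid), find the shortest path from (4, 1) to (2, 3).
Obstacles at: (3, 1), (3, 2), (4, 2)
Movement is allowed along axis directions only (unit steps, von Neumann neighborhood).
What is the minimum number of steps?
6
(one shortest path: (4, 1) → (4, 0) → (3, 0) → (2, 0) → (2, 1) → (2, 2) → (2, 3))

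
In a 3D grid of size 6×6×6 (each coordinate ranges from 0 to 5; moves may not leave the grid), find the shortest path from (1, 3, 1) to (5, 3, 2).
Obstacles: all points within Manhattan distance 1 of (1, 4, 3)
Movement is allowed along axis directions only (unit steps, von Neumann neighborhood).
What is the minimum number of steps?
5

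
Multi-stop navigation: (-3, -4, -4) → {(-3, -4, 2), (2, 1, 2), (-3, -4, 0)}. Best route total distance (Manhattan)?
16
(one optimal route: (-3, -4, -4) → (-3, -4, 0) → (-3, -4, 2) → (2, 1, 2))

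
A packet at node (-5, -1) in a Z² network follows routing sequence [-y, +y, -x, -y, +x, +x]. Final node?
(-4, -2)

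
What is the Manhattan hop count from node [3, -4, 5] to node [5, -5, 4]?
4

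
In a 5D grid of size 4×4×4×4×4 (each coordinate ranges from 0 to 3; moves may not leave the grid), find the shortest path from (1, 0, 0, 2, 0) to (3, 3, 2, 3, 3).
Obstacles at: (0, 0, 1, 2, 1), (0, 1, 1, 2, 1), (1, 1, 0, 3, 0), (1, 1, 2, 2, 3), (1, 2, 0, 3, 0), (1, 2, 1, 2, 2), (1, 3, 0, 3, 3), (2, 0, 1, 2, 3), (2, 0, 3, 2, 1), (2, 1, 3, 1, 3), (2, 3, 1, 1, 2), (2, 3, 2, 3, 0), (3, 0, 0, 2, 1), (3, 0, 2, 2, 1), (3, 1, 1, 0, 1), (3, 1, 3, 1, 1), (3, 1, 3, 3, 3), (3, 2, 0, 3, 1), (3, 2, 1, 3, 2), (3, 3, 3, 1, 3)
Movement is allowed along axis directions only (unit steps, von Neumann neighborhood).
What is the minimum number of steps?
11
(one shortest path: (1, 0, 0, 2, 0) → (2, 0, 0, 2, 0) → (3, 0, 0, 2, 0) → (3, 1, 0, 2, 0) → (3, 2, 0, 2, 0) → (3, 3, 0, 2, 0) → (3, 3, 1, 2, 0) → (3, 3, 2, 2, 0) → (3, 3, 2, 3, 0) → (3, 3, 2, 3, 1) → (3, 3, 2, 3, 2) → (3, 3, 2, 3, 3))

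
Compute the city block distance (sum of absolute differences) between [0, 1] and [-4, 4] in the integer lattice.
7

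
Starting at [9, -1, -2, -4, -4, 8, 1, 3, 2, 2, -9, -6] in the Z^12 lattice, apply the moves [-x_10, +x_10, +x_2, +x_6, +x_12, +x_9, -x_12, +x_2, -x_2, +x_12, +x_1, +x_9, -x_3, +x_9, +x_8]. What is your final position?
(10, 0, -3, -4, -4, 9, 1, 4, 5, 2, -9, -5)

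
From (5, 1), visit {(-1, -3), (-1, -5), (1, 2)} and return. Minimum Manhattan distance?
26
(one optimal route: (5, 1) → (-1, -3) → (-1, -5) → (1, 2) → (5, 1))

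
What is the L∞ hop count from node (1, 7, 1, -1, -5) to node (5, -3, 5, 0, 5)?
10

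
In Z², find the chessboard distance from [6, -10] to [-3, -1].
9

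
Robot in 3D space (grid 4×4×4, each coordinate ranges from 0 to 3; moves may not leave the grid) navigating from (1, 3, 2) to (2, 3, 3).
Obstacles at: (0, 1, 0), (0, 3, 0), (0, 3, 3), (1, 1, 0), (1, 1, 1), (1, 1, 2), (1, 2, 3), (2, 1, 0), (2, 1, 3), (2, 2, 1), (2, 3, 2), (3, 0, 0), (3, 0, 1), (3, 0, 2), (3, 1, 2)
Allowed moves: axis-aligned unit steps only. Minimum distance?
2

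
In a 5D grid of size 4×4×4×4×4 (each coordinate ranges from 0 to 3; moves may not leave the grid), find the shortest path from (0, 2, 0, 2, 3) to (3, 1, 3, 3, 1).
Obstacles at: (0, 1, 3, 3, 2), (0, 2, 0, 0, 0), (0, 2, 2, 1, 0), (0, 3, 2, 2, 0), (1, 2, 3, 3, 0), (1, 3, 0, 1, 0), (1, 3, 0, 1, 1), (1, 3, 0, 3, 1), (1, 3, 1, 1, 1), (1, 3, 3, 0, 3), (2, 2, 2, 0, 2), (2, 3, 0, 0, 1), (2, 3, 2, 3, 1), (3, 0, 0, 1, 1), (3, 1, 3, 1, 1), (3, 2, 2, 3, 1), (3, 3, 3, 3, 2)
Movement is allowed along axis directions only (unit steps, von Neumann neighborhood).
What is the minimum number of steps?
10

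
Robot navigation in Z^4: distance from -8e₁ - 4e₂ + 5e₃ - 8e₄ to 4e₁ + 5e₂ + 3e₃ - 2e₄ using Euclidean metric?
16.2788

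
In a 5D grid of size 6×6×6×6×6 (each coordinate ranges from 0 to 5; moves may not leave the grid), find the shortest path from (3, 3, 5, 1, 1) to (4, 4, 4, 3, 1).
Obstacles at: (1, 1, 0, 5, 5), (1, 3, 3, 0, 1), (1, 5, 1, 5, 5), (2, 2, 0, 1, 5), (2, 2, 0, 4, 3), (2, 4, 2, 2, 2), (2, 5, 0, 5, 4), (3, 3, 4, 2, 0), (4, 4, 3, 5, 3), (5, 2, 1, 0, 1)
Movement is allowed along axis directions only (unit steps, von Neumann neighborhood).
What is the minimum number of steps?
5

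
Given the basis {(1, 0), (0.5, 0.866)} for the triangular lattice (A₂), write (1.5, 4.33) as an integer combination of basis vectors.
-b₁ + 5b₂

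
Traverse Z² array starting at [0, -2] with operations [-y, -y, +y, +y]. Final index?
(0, -2)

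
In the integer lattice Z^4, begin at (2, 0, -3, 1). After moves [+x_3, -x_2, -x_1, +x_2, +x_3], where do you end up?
(1, 0, -1, 1)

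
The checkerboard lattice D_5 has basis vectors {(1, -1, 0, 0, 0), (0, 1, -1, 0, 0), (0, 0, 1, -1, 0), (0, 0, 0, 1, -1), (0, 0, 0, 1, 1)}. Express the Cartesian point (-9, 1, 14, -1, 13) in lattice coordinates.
-9b₁ - 8b₂ + 6b₃ - 4b₄ + 9b₅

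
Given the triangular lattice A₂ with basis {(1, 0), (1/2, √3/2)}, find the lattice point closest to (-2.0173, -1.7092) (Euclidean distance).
(-2, -1.732)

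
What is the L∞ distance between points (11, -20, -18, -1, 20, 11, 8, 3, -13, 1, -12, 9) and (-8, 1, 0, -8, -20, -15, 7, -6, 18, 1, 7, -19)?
40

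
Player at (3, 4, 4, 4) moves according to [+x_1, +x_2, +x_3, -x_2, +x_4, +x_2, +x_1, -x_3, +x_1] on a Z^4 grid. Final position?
(6, 5, 4, 5)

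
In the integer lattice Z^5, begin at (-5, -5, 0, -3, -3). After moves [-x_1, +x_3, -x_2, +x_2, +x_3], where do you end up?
(-6, -5, 2, -3, -3)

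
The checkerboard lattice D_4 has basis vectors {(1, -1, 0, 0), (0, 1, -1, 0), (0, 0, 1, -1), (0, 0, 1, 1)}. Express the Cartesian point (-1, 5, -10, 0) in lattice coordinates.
-b₁ + 4b₂ - 3b₃ - 3b₄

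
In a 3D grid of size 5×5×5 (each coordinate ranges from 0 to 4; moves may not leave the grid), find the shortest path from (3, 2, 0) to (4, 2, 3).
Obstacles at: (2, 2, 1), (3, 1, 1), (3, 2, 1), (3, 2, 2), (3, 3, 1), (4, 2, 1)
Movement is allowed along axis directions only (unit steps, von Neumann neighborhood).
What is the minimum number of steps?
6
(one shortest path: (3, 2, 0) → (4, 2, 0) → (4, 1, 0) → (4, 1, 1) → (4, 1, 2) → (4, 2, 2) → (4, 2, 3))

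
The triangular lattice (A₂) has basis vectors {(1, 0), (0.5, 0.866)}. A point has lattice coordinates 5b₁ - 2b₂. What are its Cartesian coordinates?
(4, -1.732)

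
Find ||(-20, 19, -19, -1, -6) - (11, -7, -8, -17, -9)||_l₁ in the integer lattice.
87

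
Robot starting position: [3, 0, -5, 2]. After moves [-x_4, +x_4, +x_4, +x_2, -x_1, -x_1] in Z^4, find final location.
(1, 1, -5, 3)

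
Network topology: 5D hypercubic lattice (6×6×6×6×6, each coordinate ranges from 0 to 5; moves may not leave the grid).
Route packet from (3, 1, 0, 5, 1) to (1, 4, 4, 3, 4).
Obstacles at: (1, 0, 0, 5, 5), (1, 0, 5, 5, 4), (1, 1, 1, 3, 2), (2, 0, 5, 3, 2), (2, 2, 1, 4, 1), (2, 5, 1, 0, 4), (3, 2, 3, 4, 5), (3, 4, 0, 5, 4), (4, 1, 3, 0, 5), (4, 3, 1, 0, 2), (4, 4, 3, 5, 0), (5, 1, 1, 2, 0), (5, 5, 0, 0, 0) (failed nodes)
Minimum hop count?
14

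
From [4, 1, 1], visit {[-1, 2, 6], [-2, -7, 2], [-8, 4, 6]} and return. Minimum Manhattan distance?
56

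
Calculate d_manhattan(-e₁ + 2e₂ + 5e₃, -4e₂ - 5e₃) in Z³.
17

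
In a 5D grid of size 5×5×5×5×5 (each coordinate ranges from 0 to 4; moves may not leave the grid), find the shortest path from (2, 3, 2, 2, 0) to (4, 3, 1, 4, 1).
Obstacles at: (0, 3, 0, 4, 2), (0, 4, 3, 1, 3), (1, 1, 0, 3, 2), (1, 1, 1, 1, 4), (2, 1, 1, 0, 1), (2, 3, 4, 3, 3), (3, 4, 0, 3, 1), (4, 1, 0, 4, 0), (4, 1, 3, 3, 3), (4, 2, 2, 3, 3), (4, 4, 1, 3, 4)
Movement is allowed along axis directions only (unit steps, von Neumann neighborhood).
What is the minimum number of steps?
6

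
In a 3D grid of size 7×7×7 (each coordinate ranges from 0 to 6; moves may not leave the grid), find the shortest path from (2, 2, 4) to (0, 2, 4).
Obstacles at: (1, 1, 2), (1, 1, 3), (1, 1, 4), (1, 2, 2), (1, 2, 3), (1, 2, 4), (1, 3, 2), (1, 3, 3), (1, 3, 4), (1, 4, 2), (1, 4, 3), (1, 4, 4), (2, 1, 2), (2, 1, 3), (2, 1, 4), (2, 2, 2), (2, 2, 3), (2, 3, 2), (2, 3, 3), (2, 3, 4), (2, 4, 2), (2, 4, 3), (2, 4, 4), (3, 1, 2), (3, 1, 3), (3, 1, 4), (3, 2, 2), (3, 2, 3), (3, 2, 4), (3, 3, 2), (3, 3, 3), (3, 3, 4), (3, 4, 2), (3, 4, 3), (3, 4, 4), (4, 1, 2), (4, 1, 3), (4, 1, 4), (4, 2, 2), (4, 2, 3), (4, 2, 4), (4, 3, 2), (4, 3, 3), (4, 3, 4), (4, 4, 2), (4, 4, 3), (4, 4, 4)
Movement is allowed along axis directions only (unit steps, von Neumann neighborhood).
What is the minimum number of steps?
4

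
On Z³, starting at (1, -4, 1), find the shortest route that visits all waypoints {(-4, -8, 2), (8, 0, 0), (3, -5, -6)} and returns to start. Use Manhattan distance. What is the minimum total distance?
56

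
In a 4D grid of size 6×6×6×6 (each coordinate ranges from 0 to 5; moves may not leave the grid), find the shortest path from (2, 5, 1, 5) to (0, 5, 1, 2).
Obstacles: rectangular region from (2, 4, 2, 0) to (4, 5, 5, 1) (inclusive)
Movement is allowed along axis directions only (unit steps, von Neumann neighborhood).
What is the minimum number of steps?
5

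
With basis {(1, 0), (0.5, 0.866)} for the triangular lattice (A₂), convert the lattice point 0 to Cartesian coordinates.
(0, 0)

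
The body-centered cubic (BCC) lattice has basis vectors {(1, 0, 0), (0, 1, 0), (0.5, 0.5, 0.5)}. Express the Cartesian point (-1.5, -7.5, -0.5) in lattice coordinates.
-b₁ - 7b₂ - b₃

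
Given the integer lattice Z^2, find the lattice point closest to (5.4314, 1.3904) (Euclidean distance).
(5, 1)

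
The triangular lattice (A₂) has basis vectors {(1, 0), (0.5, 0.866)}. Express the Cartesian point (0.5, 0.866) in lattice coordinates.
b₂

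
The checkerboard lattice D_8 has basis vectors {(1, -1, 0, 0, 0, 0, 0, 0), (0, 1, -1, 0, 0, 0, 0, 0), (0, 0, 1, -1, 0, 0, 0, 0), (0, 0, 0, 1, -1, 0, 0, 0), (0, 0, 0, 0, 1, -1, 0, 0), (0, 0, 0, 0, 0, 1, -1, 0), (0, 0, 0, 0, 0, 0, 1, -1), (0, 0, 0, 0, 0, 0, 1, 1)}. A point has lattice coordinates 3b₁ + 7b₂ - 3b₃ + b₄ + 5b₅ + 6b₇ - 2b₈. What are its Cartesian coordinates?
(3, 4, -10, 4, 4, -5, 4, -8)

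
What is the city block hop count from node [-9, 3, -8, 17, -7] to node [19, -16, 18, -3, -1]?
99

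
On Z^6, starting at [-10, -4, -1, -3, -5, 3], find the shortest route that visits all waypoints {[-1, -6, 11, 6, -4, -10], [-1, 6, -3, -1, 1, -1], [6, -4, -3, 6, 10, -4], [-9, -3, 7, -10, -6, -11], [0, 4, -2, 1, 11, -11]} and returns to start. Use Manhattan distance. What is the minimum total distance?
196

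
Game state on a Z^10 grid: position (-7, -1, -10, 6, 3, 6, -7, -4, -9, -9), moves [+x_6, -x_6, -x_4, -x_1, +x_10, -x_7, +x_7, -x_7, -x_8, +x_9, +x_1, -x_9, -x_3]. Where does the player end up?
(-7, -1, -11, 5, 3, 6, -8, -5, -9, -8)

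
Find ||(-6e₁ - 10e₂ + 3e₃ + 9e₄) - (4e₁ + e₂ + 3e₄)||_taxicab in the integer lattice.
30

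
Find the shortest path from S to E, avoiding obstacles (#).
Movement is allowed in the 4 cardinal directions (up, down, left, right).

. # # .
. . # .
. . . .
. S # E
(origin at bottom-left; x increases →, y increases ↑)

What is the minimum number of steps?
4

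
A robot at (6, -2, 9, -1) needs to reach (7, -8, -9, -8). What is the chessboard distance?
18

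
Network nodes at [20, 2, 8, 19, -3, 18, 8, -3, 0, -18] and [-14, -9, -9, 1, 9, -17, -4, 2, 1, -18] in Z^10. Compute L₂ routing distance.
58.5577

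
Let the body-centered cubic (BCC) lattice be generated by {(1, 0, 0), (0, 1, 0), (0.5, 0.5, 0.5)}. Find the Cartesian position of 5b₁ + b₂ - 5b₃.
(2.5, -1.5, -2.5)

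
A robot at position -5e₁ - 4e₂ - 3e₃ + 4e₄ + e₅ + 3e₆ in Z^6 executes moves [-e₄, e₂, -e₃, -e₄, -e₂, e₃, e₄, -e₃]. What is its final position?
(-5, -4, -4, 3, 1, 3)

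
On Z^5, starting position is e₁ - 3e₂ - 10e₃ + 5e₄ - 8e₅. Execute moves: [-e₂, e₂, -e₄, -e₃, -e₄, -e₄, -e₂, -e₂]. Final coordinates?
(1, -5, -11, 2, -8)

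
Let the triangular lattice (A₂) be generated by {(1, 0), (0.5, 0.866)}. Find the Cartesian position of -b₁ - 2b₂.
(-2, -1.732)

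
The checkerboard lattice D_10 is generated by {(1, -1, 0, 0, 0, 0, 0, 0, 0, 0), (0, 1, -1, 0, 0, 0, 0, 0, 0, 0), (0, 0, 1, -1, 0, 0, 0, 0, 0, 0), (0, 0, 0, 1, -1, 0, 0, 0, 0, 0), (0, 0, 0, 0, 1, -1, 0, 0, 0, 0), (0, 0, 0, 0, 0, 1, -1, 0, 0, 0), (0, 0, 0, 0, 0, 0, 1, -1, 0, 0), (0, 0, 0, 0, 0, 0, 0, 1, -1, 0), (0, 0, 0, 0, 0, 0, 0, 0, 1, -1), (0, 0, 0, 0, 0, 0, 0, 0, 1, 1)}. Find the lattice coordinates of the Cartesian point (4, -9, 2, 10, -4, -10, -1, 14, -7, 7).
4b₁ - 5b₂ - 3b₃ + 7b₄ + 3b₅ - 7b₆ - 8b₇ + 6b₈ - 4b₉ + 3b₁₀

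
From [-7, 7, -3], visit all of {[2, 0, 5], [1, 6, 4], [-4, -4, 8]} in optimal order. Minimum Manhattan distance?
37
(one optimal route: (-7, 7, -3) → (1, 6, 4) → (2, 0, 5) → (-4, -4, 8))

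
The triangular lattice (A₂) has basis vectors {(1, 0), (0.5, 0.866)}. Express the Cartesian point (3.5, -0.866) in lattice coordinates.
4b₁ - b₂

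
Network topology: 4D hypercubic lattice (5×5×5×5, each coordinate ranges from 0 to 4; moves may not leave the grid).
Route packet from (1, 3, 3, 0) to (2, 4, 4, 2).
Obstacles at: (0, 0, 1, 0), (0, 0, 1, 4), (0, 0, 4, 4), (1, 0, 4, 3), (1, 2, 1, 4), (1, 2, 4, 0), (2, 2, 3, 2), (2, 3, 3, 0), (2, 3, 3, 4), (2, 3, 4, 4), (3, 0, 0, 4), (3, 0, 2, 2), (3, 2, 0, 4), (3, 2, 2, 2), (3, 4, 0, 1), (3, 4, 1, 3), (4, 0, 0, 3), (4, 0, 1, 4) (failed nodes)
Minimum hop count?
5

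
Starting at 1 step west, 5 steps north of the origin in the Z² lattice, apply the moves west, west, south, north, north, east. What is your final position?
(-2, 6)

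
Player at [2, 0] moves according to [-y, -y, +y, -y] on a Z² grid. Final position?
(2, -2)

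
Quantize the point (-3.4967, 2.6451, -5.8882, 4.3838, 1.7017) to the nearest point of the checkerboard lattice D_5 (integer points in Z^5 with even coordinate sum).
(-3, 3, -6, 4, 2)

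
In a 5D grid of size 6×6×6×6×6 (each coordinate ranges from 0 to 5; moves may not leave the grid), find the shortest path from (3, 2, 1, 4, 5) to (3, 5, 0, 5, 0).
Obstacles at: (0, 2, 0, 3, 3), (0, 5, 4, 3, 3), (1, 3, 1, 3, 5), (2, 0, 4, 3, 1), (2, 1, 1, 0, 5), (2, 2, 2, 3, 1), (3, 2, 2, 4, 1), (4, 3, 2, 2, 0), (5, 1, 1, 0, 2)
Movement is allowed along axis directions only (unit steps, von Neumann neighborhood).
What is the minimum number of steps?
10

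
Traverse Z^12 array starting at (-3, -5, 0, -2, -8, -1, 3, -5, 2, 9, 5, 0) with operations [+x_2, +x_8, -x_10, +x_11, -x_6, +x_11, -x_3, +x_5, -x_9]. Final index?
(-3, -4, -1, -2, -7, -2, 3, -4, 1, 8, 7, 0)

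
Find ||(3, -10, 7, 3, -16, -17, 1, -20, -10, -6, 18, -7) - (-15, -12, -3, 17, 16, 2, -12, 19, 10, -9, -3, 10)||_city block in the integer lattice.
208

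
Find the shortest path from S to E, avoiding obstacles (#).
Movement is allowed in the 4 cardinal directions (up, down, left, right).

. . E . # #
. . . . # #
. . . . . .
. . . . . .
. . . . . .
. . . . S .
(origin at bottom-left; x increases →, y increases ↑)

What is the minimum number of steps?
7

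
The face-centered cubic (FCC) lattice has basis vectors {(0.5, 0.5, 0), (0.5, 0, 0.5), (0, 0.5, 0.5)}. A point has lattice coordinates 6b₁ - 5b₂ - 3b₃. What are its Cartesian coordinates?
(0.5, 1.5, -4)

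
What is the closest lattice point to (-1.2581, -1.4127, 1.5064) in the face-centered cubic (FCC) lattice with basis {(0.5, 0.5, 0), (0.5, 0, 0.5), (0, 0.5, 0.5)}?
(-1, -1.5, 1.5)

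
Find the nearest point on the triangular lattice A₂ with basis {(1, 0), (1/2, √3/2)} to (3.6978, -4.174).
(3.5, -4.33)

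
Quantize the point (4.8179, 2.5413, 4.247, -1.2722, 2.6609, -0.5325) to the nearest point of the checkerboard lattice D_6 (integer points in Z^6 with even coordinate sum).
(5, 3, 4, -1, 3, 0)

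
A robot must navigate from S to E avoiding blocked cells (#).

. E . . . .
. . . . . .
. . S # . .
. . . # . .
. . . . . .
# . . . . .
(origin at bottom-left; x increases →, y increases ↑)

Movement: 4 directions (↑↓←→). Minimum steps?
3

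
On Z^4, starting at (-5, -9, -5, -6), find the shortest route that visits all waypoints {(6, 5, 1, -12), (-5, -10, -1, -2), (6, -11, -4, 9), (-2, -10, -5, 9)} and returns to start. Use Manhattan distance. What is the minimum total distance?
116
(one optimal route: (-5, -9, -5, -6) → (6, 5, 1, -12) → (6, -11, -4, 9) → (-2, -10, -5, 9) → (-5, -10, -1, -2) → (-5, -9, -5, -6))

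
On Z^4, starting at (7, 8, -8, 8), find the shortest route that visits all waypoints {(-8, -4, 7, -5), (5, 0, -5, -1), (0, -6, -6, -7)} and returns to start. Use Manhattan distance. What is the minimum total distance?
118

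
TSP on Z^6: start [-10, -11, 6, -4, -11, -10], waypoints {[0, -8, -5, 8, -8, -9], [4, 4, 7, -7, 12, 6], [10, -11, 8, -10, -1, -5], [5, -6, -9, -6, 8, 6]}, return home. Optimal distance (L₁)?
220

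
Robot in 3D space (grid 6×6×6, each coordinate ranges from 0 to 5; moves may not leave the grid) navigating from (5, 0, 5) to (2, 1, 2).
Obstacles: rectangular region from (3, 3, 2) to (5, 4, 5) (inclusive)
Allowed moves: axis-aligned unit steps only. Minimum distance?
7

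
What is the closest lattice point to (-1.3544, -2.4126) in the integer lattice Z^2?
(-1, -2)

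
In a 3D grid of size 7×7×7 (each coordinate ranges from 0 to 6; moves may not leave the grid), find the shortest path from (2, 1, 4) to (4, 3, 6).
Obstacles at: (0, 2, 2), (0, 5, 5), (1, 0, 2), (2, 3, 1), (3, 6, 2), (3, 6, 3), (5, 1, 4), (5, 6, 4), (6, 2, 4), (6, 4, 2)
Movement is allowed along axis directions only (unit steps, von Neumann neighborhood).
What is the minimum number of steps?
6
(one shortest path: (2, 1, 4) → (3, 1, 4) → (4, 1, 4) → (4, 2, 4) → (4, 3, 4) → (4, 3, 5) → (4, 3, 6))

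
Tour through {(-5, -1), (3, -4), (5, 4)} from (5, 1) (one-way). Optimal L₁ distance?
24
(one optimal route: (5, 1) → (5, 4) → (3, -4) → (-5, -1))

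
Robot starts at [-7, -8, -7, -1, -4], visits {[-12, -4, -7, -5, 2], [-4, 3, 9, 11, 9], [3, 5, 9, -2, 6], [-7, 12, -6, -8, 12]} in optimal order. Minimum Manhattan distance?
123
(one optimal route: (-7, -8, -7, -1, -4) → (-12, -4, -7, -5, 2) → (-7, 12, -6, -8, 12) → (3, 5, 9, -2, 6) → (-4, 3, 9, 11, 9))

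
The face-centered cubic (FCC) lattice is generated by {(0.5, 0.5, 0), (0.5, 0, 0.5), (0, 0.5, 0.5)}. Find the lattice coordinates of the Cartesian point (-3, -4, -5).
-2b₁ - 4b₂ - 6b₃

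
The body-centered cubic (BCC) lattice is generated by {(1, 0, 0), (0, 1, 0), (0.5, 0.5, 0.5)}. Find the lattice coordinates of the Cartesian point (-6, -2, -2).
-4b₁ - 4b₃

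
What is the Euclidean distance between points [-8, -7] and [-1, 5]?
13.8924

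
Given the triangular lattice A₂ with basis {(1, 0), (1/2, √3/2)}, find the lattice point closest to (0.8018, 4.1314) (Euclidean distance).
(0.5, 4.33)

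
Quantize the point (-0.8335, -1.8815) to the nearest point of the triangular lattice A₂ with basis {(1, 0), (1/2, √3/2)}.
(-1, -1.732)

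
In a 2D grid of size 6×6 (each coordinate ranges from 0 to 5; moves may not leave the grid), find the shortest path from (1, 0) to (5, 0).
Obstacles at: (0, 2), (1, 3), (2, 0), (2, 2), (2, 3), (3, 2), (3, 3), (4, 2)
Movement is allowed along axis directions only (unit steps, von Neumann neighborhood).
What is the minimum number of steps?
6
(one shortest path: (1, 0) → (1, 1) → (2, 1) → (3, 1) → (4, 1) → (5, 1) → (5, 0))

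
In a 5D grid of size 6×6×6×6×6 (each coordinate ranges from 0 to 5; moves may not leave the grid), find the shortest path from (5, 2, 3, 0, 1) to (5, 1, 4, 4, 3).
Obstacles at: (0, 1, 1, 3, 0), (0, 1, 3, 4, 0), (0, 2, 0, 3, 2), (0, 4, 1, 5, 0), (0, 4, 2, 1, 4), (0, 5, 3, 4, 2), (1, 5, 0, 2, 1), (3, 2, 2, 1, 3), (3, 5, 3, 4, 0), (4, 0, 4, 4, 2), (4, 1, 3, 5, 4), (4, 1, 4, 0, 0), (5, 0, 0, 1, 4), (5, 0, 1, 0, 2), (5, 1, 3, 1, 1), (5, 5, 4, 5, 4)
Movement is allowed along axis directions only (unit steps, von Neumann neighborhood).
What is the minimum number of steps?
8
(one shortest path: (5, 2, 3, 0, 1) → (5, 1, 3, 0, 1) → (5, 1, 4, 0, 1) → (5, 1, 4, 1, 1) → (5, 1, 4, 2, 1) → (5, 1, 4, 3, 1) → (5, 1, 4, 4, 1) → (5, 1, 4, 4, 2) → (5, 1, 4, 4, 3))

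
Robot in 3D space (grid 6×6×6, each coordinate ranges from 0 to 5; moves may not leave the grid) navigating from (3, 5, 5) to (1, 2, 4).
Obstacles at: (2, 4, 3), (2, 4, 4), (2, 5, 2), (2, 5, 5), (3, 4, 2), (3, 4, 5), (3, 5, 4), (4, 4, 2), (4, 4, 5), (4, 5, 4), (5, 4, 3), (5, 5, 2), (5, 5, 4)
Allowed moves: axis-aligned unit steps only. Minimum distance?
10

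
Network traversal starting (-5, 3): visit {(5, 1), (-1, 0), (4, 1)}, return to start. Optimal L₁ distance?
26
(one optimal route: (-5, 3) → (5, 1) → (4, 1) → (-1, 0) → (-5, 3))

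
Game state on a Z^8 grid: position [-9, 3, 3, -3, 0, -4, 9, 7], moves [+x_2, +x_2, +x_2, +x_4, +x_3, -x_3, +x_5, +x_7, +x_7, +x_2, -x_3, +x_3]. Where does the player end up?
(-9, 7, 3, -2, 1, -4, 11, 7)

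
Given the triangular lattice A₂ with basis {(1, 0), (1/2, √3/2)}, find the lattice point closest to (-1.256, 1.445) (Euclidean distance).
(-1, 1.732)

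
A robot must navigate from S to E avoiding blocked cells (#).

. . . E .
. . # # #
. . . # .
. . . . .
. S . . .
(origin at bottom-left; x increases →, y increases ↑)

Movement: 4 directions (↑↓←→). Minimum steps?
6
(one shortest path: (1, 0) → (1, 1) → (1, 2) → (1, 3) → (1, 4) → (2, 4) → (3, 4))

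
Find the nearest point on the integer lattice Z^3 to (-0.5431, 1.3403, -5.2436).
(-1, 1, -5)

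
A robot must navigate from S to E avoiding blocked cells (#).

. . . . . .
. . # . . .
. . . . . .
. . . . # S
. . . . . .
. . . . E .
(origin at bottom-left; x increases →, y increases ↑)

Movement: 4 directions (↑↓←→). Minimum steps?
3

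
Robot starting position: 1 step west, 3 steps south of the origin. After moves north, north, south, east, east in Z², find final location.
(1, -2)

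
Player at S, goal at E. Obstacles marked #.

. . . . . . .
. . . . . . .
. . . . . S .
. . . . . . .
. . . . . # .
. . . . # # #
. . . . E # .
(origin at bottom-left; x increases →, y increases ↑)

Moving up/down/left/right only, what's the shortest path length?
7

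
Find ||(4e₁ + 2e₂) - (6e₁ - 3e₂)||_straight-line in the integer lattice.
5.38516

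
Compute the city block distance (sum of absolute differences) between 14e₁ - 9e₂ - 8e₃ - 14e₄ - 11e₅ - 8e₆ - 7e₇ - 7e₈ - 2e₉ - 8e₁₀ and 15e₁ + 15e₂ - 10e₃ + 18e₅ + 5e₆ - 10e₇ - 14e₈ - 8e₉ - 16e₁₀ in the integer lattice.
107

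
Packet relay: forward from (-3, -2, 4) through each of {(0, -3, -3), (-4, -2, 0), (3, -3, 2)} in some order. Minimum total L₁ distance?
21
(one optimal route: (-3, -2, 4) → (-4, -2, 0) → (0, -3, -3) → (3, -3, 2))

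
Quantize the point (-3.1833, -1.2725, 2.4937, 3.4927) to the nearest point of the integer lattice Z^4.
(-3, -1, 2, 3)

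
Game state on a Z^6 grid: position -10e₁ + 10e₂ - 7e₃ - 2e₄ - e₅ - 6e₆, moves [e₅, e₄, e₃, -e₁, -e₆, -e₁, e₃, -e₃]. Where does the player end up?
(-12, 10, -6, -1, 0, -7)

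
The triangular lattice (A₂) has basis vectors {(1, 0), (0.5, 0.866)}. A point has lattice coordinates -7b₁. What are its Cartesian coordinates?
(-7, 0)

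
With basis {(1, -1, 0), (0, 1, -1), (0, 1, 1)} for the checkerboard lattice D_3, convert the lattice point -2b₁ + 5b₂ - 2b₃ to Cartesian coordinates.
(-2, 5, -7)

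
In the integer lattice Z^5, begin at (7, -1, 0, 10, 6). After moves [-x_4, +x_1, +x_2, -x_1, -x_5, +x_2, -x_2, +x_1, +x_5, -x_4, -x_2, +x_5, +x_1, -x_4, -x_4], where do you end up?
(9, -1, 0, 6, 7)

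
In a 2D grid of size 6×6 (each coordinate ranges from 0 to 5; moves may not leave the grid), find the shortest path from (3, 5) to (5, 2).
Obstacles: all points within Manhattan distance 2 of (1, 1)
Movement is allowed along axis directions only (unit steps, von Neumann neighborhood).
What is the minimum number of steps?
5
(one shortest path: (3, 5) → (4, 5) → (5, 5) → (5, 4) → (5, 3) → (5, 2))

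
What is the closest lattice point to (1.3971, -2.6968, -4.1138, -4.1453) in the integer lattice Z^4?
(1, -3, -4, -4)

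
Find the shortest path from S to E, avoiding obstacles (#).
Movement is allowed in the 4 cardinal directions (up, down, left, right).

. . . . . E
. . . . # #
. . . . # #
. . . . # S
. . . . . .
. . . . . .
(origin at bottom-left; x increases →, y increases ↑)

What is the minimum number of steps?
9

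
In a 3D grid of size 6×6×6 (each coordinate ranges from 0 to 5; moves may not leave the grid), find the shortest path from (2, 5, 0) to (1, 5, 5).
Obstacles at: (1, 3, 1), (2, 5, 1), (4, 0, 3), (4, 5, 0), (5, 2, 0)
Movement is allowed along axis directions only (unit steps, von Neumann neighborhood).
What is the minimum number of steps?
6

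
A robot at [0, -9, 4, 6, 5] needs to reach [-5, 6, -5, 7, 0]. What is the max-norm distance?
15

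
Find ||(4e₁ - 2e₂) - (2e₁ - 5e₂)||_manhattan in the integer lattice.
5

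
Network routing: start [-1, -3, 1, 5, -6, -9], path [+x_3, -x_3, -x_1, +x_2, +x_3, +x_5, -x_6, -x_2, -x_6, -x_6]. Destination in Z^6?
(-2, -3, 2, 5, -5, -12)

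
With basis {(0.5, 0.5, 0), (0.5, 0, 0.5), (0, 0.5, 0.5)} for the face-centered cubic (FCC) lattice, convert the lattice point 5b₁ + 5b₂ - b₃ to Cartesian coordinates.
(5, 2, 2)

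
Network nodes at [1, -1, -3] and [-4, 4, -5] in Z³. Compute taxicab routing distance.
12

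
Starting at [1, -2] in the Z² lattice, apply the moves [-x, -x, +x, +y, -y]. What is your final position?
(0, -2)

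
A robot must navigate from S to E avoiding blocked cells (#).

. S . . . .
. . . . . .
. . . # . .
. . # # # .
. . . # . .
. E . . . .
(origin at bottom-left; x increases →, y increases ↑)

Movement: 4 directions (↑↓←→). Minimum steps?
5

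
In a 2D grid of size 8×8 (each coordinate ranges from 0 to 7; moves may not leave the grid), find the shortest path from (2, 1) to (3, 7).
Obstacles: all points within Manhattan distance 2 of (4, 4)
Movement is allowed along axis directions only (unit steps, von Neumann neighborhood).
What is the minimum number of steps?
9
(one shortest path: (2, 1) → (1, 1) → (1, 2) → (1, 3) → (1, 4) → (1, 5) → (2, 5) → (2, 6) → (3, 6) → (3, 7))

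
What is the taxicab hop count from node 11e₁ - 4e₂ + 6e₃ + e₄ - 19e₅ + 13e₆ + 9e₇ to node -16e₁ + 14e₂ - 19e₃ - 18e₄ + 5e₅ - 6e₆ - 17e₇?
158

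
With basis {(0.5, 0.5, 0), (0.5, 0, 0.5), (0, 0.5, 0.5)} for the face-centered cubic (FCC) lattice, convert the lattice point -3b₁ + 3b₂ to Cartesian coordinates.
(0, -1.5, 1.5)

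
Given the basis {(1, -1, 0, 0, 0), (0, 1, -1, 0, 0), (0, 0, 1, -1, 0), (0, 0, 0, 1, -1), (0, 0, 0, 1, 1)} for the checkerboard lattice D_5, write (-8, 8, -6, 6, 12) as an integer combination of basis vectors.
-8b₁ - 6b₃ - 6b₄ + 6b₅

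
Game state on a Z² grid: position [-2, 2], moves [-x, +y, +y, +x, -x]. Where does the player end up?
(-3, 4)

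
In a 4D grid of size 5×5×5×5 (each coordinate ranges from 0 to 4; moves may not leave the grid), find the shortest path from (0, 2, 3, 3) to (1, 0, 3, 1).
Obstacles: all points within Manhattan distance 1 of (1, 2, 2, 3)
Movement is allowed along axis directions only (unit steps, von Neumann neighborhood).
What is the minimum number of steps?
5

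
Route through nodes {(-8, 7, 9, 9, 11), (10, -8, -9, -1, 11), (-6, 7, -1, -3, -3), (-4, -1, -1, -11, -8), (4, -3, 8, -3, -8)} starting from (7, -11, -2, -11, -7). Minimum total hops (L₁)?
178
(one optimal route: (7, -11, -2, -11, -7) → (10, -8, -9, -1, 11) → (4, -3, 8, -3, -8) → (-4, -1, -1, -11, -8) → (-6, 7, -1, -3, -3) → (-8, 7, 9, 9, 11))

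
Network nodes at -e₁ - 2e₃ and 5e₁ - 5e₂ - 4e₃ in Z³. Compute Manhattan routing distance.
13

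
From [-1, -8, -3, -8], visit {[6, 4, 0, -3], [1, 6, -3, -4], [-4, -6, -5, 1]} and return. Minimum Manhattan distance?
76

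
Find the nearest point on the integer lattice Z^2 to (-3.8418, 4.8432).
(-4, 5)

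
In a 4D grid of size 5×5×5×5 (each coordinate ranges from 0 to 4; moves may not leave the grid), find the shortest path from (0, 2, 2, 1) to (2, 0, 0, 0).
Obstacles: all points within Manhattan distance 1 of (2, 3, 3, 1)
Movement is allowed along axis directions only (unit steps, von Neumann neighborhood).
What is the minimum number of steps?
7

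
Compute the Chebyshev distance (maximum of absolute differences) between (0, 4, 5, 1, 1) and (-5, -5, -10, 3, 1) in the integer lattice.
15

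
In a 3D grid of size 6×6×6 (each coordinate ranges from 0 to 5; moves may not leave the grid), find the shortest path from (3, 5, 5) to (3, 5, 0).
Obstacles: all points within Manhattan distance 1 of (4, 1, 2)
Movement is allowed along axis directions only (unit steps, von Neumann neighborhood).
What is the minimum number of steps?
5
(one shortest path: (3, 5, 5) → (3, 5, 4) → (3, 5, 3) → (3, 5, 2) → (3, 5, 1) → (3, 5, 0))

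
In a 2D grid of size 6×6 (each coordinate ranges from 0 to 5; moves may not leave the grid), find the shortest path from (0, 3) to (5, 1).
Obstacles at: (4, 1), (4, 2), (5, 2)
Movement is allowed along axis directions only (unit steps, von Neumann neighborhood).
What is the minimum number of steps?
9
(one shortest path: (0, 3) → (1, 3) → (2, 3) → (3, 3) → (3, 2) → (3, 1) → (3, 0) → (4, 0) → (5, 0) → (5, 1))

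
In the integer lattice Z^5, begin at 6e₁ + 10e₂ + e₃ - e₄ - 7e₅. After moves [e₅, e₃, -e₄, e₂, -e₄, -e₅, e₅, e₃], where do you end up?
(6, 11, 3, -3, -6)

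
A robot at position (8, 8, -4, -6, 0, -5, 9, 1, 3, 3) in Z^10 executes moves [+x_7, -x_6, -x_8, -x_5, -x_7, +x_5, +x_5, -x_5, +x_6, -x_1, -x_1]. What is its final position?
(6, 8, -4, -6, 0, -5, 9, 0, 3, 3)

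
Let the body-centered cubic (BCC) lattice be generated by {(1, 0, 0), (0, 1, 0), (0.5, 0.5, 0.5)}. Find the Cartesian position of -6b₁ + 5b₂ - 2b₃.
(-7, 4, -1)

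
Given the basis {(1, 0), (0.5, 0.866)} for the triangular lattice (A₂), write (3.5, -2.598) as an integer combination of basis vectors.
5b₁ - 3b₂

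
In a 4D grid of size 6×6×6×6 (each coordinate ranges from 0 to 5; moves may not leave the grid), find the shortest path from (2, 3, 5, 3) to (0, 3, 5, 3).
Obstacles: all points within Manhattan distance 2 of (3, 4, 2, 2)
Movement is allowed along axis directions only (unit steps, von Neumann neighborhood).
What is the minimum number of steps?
2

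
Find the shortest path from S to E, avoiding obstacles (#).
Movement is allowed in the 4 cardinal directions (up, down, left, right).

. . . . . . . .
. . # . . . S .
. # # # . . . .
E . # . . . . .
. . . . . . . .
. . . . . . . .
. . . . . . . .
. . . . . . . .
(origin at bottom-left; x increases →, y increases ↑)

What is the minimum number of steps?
10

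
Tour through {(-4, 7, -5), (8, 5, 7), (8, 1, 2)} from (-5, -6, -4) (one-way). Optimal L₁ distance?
49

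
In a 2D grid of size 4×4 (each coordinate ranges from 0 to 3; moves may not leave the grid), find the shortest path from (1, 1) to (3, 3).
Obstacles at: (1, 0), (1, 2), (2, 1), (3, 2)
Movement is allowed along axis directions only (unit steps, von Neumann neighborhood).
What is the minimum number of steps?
6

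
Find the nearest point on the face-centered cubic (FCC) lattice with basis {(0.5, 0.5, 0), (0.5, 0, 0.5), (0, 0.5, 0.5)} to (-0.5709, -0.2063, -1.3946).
(-0.5, 0, -1.5)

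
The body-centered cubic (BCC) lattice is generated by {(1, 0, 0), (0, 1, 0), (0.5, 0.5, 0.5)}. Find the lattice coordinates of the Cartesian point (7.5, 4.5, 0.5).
7b₁ + 4b₂ + b₃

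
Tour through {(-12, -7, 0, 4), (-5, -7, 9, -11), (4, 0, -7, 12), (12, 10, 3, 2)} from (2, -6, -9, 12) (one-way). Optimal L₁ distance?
125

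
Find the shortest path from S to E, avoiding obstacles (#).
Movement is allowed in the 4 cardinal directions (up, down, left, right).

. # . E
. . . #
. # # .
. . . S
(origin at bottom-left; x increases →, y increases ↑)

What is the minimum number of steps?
9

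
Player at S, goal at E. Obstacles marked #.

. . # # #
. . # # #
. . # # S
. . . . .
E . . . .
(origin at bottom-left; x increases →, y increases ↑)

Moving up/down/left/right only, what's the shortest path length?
6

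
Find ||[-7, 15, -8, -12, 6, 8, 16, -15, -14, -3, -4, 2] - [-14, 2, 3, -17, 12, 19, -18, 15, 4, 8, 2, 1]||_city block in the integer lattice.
153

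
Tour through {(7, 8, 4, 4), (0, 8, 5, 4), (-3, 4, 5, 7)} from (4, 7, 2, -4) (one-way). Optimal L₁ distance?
32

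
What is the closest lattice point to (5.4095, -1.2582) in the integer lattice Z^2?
(5, -1)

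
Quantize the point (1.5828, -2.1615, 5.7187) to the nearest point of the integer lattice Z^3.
(2, -2, 6)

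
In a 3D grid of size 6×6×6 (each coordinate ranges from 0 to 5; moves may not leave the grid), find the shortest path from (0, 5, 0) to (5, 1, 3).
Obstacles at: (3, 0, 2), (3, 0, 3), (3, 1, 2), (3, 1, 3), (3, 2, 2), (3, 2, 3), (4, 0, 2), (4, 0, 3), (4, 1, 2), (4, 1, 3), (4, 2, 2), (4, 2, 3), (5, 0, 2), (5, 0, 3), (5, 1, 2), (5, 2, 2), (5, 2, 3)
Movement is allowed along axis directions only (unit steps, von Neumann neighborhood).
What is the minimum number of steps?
14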